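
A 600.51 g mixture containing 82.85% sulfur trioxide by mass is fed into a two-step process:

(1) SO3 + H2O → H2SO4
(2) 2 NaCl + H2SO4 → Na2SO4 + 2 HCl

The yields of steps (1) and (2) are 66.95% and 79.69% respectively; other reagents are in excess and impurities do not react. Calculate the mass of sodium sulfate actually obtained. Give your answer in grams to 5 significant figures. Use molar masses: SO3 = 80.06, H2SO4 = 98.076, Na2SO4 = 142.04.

470.94 g

Pure SO3 = 600.51 × 0.8285 = 497.523 g.
n(SO3) = 497.523 / 80.06 = 6.21437 mol.
Step 1 (SO3:H2SO4 = 1:1): theoretical n(H2SO4) = 6.21437 mol; at 66.95% yield, n(H2SO4) = 4.16052 mol.
Step 2 (H2SO4:Na2SO4 = 1:1): theoretical n(Na2SO4) = 4.16052 mol, so theoretical mass = 4.16052 × 142.04 = 590.960 g.
At 79.69% yield, actual mass of Na2SO4 = 590.960 × 0.7969 = 470.936 g.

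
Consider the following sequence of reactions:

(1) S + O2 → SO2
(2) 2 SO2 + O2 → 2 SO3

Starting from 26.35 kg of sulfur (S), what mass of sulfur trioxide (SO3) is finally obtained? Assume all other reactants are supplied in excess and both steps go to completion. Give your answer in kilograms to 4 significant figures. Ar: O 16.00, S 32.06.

65.80 kg

M(S) = 32.06 g/mol.
M(SO3) = 32.06 + 3(16.00) = 80.06 g/mol.
26.35 kg = 26350 g.
n(S) = 26350 / 32.06 = 821.90 mol.
Step 1 gives a 1:1 ratio of S to SO2, so n(SO2) = 821.90 mol.
In step 2 the SO2:SO3 ratio is 2:2, so n(SO3) = 821.90 mol.
Mass of SO3 = 821.90 × 80.06 = 65801 g = 65.80 kg.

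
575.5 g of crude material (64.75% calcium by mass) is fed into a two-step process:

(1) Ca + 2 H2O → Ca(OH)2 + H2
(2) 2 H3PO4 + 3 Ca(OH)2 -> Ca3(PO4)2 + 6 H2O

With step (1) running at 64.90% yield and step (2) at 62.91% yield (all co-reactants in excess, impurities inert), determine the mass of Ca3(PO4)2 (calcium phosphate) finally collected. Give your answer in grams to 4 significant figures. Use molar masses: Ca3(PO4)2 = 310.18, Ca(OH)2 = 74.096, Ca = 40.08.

Pure Ca = 575.5 × 0.6475 = 372.64 g.
n(Ca) = 372.64 / 40.08 = 9.2973 mol.
Step 1 (Ca:Ca(OH)2 = 1:1): theoretical n(Ca(OH)2) = 9.2973 mol; at 64.90% yield, n(Ca(OH)2) = 6.0340 mol.
Step 2 (Ca(OH)2:Ca3(PO4)2 = 3:1): theoretical n(Ca3(PO4)2) = 2.0113 mol, so theoretical mass = 2.0113 × 310.18 = 623.87 g.
At 62.91% yield, actual mass of Ca3(PO4)2 = 623.87 × 0.6291 = 392.48 g.

392.5 g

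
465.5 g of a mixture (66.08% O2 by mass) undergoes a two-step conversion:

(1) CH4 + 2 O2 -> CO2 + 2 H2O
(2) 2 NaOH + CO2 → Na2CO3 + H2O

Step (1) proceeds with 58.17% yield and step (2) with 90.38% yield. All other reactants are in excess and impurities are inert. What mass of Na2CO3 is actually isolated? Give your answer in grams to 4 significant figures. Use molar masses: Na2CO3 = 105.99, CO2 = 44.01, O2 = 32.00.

267.8 g

Pure O2 = 465.5 × 0.6608 = 307.60 g.
n(O2) = 307.60 / 32.00 = 9.6126 mol.
Step 1 (O2:CO2 = 2:1): theoretical n(CO2) = 4.8063 mol; at 58.17% yield, n(CO2) = 2.7958 mol.
Step 2 (CO2:Na2CO3 = 1:1): theoretical n(Na2CO3) = 2.7958 mol, so theoretical mass = 2.7958 × 105.99 = 296.33 g.
At 90.38% yield, actual mass of Na2CO3 = 296.33 × 0.9038 = 267.82 g.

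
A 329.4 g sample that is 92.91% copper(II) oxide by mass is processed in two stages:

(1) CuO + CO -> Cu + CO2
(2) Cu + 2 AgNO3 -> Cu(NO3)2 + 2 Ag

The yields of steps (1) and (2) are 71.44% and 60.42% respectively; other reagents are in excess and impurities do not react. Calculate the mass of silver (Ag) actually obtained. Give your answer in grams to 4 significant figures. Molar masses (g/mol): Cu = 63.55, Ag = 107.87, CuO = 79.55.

Pure CuO = 329.4 × 0.9291 = 306.05 g.
n(CuO) = 306.05 / 79.55 = 3.8472 mol.
Step 1 (CuO:Cu = 1:1): theoretical n(Cu) = 3.8472 mol; at 71.44% yield, n(Cu) = 2.7484 mol.
Step 2 (Cu:Ag = 1:2): theoretical n(Ag) = 5.4969 mol, so theoretical mass = 5.4969 × 107.87 = 592.95 g.
At 60.42% yield, actual mass of Ag = 592.95 × 0.6042 = 358.26 g.

358.3 g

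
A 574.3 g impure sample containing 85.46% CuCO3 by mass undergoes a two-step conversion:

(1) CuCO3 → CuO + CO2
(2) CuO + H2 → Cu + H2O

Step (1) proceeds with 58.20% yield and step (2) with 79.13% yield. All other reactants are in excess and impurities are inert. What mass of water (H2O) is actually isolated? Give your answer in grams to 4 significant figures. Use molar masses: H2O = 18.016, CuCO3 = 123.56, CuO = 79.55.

Pure CuCO3 = 574.3 × 0.8546 = 490.80 g.
n(CuCO3) = 490.80 / 123.56 = 3.9721 mol.
Step 1 (CuCO3:CuO = 1:1): theoretical n(CuO) = 3.9721 mol; at 58.20% yield, n(CuO) = 2.3118 mol.
Step 2 (CuO:H2O = 1:1): theoretical n(H2O) = 2.3118 mol, so theoretical mass = 2.3118 × 18.016 = 41.649 g.
At 79.13% yield, actual mass of H2O = 41.649 × 0.7913 = 32.957 g.

32.96 g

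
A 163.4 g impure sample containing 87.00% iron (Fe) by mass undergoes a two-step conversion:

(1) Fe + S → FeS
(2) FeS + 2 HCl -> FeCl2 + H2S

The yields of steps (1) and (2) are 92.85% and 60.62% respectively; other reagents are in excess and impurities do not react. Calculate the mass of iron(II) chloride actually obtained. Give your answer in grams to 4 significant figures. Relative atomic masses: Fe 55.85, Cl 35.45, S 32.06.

181.6 g

Pure Fe = 163.4 × 0.8700 = 142.16 g.
M(Fe) = 55.85 g/mol.
M(FeCl2) = 55.85 + 2(35.45) = 126.75 g/mol.
n(Fe) = 142.16 / 55.85 = 2.5454 mol.
Step 1 (Fe:FeS = 1:1): theoretical n(FeS) = 2.5454 mol; at 92.85% yield, n(FeS) = 2.3634 mol.
Step 2 (FeS:FeCl2 = 1:1): theoretical n(FeCl2) = 2.3634 mol, so theoretical mass = 2.3634 × 126.75 = 299.56 g.
At 60.62% yield, actual mass of FeCl2 = 299.56 × 0.6062 = 181.59 g.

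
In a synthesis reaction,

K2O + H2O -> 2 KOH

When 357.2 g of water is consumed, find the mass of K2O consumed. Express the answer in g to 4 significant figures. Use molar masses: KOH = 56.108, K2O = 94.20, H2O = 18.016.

1868 g

n(H2O) = 357.20 g / 18.016 g/mol = 19.827 mol.
From the equation the H2O:K2O mole ratio is 1:1, so n(K2O) = 19.827 × 1/1 = 19.827 mol.
Mass of K2O = 19.827 mol × 94.20 g/mol = 1867.7 g.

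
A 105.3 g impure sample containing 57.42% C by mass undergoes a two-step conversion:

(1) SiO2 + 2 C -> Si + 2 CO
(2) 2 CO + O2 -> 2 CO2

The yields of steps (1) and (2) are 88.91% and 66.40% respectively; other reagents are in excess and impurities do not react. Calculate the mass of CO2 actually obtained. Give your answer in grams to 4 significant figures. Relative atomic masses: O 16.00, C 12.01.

Pure C = 105.3 × 0.5742 = 60.463 g.
M(C) = 12.01 g/mol.
M(CO2) = 12.01 + 2(16.00) = 44.01 g/mol.
n(C) = 60.463 / 12.01 = 5.0344 mol.
Step 1 (C:CO = 2:2): theoretical n(CO) = 5.0344 mol; at 88.91% yield, n(CO) = 4.4761 mol.
Step 2 (CO:CO2 = 2:2): theoretical n(CO2) = 4.4761 mol, so theoretical mass = 4.4761 × 44.01 = 196.99 g.
At 66.40% yield, actual mass of CO2 = 196.99 × 0.6640 = 130.80 g.

130.8 g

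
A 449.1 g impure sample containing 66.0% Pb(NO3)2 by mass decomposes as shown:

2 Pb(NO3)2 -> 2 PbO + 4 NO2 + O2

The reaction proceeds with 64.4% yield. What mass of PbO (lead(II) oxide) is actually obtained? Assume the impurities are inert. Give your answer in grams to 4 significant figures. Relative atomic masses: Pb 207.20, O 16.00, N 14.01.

128.6 g

Pure Pb(NO3)2 available = 449.1 g × 0.660 = 296.41 g.
M(Pb(NO3)2) = 207.20 + 2(14.01) + 6(16.00) = 331.22 g/mol.
M(PbO) = 207.20 + 16.00 = 223.20 g/mol.
n(Pb(NO3)2) = 296.41 g / 331.22 g/mol = 0.89489 mol.
From the equation the Pb(NO3)2:PbO mole ratio is 2:2, so n(PbO) = 0.89489 × 2/2 = 0.89489 mol.
Mass of PbO = 0.89489 mol × 223.20 g/mol = 199.74 g.
Actual mass collected = 199.74 g × 0.644 = 128.63 g.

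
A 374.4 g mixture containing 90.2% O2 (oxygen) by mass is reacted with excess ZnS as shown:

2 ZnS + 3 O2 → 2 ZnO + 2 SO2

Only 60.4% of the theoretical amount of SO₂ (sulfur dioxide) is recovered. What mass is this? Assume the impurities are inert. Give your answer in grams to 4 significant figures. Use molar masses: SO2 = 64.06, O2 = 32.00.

Pure O2 available = 374.4 g × 0.902 = 337.71 g.
n(O2) = 337.71 g / 32.00 g/mol = 10.553 mol.
From the equation the O2:SO2 mole ratio is 3:2, so n(SO2) = 10.553 × 2/3 = 7.0356 mol.
Mass of SO2 = 7.0356 mol × 64.06 g/mol = 450.70 g.
Actual mass collected = 450.70 g × 0.604 = 272.22 g.

272.2 g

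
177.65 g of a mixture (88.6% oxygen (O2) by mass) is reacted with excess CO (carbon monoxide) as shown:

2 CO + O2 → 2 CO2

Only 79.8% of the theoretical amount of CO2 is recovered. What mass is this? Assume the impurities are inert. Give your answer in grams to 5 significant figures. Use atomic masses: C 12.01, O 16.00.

Pure O2 available = 177.65 g × 0.886 = 157.398 g.
M(O2) = 2(16.00) = 32.00 g/mol.
M(CO2) = 12.01 + 2(16.00) = 44.01 g/mol.
n(O2) = 157.398 g / 32.00 g/mol = 4.91868 mol.
From the equation the O2:CO2 mole ratio is 1:2, so n(CO2) = 4.91868 × 2/1 = 9.83737 mol.
Mass of CO2 = 9.83737 mol × 44.01 g/mol = 432.943 g.
Actual mass collected = 432.943 g × 0.798 = 345.488 g.

345.49 g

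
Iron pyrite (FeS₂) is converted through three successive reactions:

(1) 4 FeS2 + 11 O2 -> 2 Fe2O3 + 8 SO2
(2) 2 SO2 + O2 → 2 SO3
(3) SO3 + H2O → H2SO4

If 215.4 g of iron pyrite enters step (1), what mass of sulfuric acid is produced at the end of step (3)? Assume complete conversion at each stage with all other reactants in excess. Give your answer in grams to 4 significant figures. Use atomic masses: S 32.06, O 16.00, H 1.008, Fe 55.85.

352.2 g

M(FeS2) = 55.85 + 2(32.06) = 119.97 g/mol.
M(H2SO4) = 2(1.008) + 32.06 + 4(16.00) = 98.076 g/mol.
n(FeS2) = 215.4 / 119.97 = 1.7954 mol.
Reaction (1): FeS2→SO2 ratio 4:8 ⇒ n(SO2) = 3.5909 mol.
Reaction (2): SO2→SO3 ratio 2:2 ⇒ n(SO3) = 3.5909 mol.
Reaction (3): SO3→H2SO4 ratio 1:1 ⇒ n(H2SO4) = 3.5909 mol.
Mass of H2SO4 = 3.5909 × 98.076 = 352.18 g.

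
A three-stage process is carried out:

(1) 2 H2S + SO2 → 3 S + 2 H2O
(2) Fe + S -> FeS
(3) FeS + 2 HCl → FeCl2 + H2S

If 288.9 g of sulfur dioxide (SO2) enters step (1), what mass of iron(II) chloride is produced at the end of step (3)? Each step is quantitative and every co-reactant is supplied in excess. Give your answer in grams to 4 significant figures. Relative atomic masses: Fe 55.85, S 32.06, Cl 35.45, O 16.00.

M(SO2) = 32.06 + 2(16.00) = 64.06 g/mol.
M(FeCl2) = 55.85 + 2(35.45) = 126.75 g/mol.
n(SO2) = 288.9 / 64.06 = 4.5098 mol.
Reaction (1): SO2→S ratio 1:3 ⇒ n(S) = 13.530 mol.
Reaction (2): S→FeS ratio 1:1 ⇒ n(FeS) = 13.530 mol.
Reaction (3): FeS→FeCl2 ratio 1:1 ⇒ n(FeCl2) = 13.530 mol.
Mass of FeCl2 = 13.530 × 126.75 = 1714.9 g.

1715 g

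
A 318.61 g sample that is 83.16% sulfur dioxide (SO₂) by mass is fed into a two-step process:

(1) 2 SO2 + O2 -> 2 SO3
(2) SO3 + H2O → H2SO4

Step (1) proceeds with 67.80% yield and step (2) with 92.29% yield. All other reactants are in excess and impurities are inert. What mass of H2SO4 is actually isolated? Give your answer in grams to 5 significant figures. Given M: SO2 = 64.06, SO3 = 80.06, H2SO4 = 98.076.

Pure SO2 = 318.61 × 0.8316 = 264.956 g.
n(SO2) = 264.956 / 64.06 = 4.13606 mol.
Step 1 (SO2:SO3 = 2:2): theoretical n(SO3) = 4.13606 mol; at 67.80% yield, n(SO3) = 2.80425 mol.
Step 2 (SO3:H2SO4 = 1:1): theoretical n(H2SO4) = 2.80425 mol, so theoretical mass = 2.80425 × 98.076 = 275.030 g.
At 92.29% yield, actual mass of H2SO4 = 275.030 × 0.9229 = 253.825 g.

253.82 g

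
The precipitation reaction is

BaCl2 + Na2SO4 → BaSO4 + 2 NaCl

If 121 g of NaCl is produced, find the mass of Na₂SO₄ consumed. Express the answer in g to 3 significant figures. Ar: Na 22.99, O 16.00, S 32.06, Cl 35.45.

M(NaCl) = 22.99 + 35.45 = 58.44 g/mol.
M(Na2SO4) = 2(22.99) + 32.06 + 4(16.00) = 142.04 g/mol.
n(NaCl) = 121.0 g / 58.44 g/mol = 2.070 mol.
From the equation the NaCl:Na2SO4 mole ratio is 2:1, so n(Na2SO4) = 2.070 × 1/2 = 1.035 mol.
Mass of Na2SO4 = 1.035 mol × 142.04 g/mol = 147.0 g.

147 g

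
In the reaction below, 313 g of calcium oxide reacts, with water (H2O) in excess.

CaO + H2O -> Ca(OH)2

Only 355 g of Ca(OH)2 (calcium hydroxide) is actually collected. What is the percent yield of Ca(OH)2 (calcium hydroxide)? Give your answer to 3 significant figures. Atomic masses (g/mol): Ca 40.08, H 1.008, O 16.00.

85.8 %

M(CaO) = 40.08 + 16.00 = 56.08 g/mol.
M(Ca(OH)2) = 40.08 + 2(16.00) + 2(1.008) = 74.096 g/mol.
n(CaO) = 313.0 g / 56.08 g/mol = 5.581 mol.
From the equation the CaO:Ca(OH)2 mole ratio is 1:1, so n(Ca(OH)2) = 5.581 × 1/1 = 5.581 mol.
Mass of Ca(OH)2 = 5.581 mol × 74.096 g/mol = 413.6 g.
This is the theoretical yield. Percent yield = 355 g / 413.6 g × 100% = 85.84%.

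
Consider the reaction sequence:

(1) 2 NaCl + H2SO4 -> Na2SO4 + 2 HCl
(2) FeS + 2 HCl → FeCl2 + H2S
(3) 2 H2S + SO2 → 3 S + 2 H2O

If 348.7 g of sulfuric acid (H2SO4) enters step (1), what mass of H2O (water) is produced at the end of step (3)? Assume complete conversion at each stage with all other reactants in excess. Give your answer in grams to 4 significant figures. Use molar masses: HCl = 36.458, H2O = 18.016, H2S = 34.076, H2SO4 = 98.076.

64.05 g

n(H2SO4) = 348.7 / 98.076 = 3.5554 mol.
Reaction (1): H2SO4→HCl ratio 1:2 ⇒ n(HCl) = 7.1108 mol.
Reaction (2): HCl→H2S ratio 2:1 ⇒ n(H2S) = 3.5554 mol.
Reaction (3): H2S→H2O ratio 2:2 ⇒ n(H2O) = 3.5554 mol.
Mass of H2O = 3.5554 × 18.016 = 64.054 g.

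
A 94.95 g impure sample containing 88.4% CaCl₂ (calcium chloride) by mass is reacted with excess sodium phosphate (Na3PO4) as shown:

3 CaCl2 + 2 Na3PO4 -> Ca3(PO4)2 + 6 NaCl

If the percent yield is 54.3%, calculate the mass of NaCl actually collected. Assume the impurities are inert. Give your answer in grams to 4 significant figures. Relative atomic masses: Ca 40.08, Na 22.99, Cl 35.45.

48.00 g

Pure CaCl2 available = 94.95 g × 0.884 = 83.936 g.
M(CaCl2) = 40.08 + 2(35.45) = 110.98 g/mol.
M(NaCl) = 22.99 + 35.45 = 58.44 g/mol.
n(CaCl2) = 83.936 g / 110.98 g/mol = 0.75631 mol.
From the equation the CaCl2:NaCl mole ratio is 3:6, so n(NaCl) = 0.75631 × 6/3 = 1.5126 mol.
Mass of NaCl = 1.5126 mol × 58.44 g/mol = 88.398 g.
Actual mass collected = 88.398 g × 0.543 = 48.000 g.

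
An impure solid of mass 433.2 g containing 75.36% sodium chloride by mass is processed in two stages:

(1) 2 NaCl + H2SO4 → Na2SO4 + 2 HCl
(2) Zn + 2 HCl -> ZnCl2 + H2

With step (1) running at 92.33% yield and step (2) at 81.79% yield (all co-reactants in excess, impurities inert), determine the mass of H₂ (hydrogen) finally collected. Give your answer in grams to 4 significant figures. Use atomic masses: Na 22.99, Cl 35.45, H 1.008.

Pure NaCl = 433.2 × 0.7536 = 326.46 g.
M(NaCl) = 22.99 + 35.45 = 58.44 g/mol.
M(H2) = 2(1.008) = 2.016 g/mol.
n(NaCl) = 326.46 / 58.44 = 5.5862 mol.
Step 1 (NaCl:HCl = 2:2): theoretical n(HCl) = 5.5862 mol; at 92.33% yield, n(HCl) = 5.1578 mol.
Step 2 (HCl:H2 = 2:1): theoretical n(H2) = 2.5789 mol, so theoretical mass = 2.5789 × 2.016 = 5.1990 g.
At 81.79% yield, actual mass of H2 = 5.1990 × 0.8179 = 4.2523 g.

4.252 g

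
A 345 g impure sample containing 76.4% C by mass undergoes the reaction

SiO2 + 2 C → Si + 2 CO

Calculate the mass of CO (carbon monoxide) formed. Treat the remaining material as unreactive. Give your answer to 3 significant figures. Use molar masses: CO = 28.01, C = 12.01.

615 g

Mass of pure C = 345 g × 0.764 = 263.6 g.
n(C) = 263.6 g / 12.01 g/mol = 21.95 mol.
From the equation the C:CO mole ratio is 2:2, so n(CO) = 21.95 × 2/2 = 21.95 mol.
Mass of CO = 21.95 mol × 28.01 g/mol = 614.7 g.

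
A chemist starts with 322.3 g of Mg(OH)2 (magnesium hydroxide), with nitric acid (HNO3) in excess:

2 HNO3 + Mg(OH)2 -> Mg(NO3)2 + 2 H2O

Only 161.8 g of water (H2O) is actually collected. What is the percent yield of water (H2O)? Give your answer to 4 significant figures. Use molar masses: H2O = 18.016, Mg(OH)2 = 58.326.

n(Mg(OH)2) = 322.30 g / 58.326 g/mol = 5.5258 mol.
From the equation the Mg(OH)2:H2O mole ratio is 1:2, so n(H2O) = 5.5258 × 2/1 = 11.052 mol.
Mass of H2O = 11.052 mol × 18.016 g/mol = 199.11 g.
This is the theoretical yield. Percent yield = 161.8 g / 199.11 g × 100% = 81.263%.

81.26 %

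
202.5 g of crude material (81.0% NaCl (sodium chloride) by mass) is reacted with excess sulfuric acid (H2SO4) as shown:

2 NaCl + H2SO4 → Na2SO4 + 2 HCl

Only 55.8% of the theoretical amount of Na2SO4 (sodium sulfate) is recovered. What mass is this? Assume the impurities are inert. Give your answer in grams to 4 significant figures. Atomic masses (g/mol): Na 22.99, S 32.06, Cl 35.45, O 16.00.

111.2 g

Pure NaCl available = 202.5 g × 0.810 = 164.03 g.
M(NaCl) = 22.99 + 35.45 = 58.44 g/mol.
M(Na2SO4) = 2(22.99) + 32.06 + 4(16.00) = 142.04 g/mol.
n(NaCl) = 164.03 g / 58.44 g/mol = 2.8067 mol.
From the equation the NaCl:Na2SO4 mole ratio is 2:1, so n(Na2SO4) = 2.8067 × 1/2 = 1.4034 mol.
Mass of Na2SO4 = 1.4034 mol × 142.04 g/mol = 199.33 g.
Actual mass collected = 199.33 g × 0.558 = 111.23 g.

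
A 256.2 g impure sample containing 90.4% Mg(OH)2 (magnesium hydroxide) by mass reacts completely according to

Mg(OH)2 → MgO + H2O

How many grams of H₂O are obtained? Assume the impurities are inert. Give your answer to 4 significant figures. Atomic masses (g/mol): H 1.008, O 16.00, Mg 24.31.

71.54 g

Mass of pure Mg(OH)2 = 256.2 g × 0.904 = 231.60 g.
M(Mg(OH)2) = 24.31 + 2(16.00) + 2(1.008) = 58.326 g/mol.
M(H2O) = 2(1.008) + 16.00 = 18.016 g/mol.
n(Mg(OH)2) = 231.60 g / 58.326 g/mol = 3.9709 mol.
From the equation the Mg(OH)2:H2O mole ratio is 1:1, so n(H2O) = 3.9709 × 1/1 = 3.9709 mol.
Mass of H2O = 3.9709 mol × 18.016 g/mol = 71.539 g.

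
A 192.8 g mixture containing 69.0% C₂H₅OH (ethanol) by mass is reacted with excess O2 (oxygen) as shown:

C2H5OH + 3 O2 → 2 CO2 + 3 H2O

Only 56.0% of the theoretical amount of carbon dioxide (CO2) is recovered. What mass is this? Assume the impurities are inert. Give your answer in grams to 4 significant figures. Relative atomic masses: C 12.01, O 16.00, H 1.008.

142.3 g

Pure C2H5OH available = 192.8 g × 0.690 = 133.03 g.
M(C2H5OH) = 2(12.01) + 6(1.008) + 16.00 = 46.068 g/mol.
M(CO2) = 12.01 + 2(16.00) = 44.01 g/mol.
n(C2H5OH) = 133.03 g / 46.068 g/mol = 2.8877 mol.
From the equation the C2H5OH:CO2 mole ratio is 1:2, so n(CO2) = 2.8877 × 2/1 = 5.7755 mol.
Mass of CO2 = 5.7755 mol × 44.01 g/mol = 254.18 g.
Actual mass collected = 254.18 g × 0.560 = 142.34 g.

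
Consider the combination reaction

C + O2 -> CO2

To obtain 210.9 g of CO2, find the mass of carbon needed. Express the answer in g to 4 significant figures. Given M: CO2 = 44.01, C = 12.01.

57.55 g

n(CO2) = 210.90 g / 44.01 g/mol = 4.7921 mol.
From the equation the CO2:C mole ratio is 1:1, so n(C) = 4.7921 × 1/1 = 4.7921 mol.
Mass of C = 4.7921 mol × 12.01 g/mol = 57.553 g.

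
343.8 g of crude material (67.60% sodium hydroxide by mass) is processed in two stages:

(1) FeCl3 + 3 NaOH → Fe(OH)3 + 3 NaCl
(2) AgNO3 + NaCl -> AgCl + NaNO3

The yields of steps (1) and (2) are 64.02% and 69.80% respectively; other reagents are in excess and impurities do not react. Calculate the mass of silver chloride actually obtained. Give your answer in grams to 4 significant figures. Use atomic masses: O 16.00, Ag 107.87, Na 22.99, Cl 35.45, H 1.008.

Pure NaOH = 343.8 × 0.6760 = 232.41 g.
M(NaOH) = 22.99 + 16.00 + 1.008 = 39.998 g/mol.
M(AgCl) = 107.87 + 35.45 = 143.32 g/mol.
n(NaOH) = 232.41 / 39.998 = 5.8105 mol.
Step 1 (NaOH:NaCl = 3:3): theoretical n(NaCl) = 5.8105 mol; at 64.02% yield, n(NaCl) = 3.7199 mol.
Step 2 (NaCl:AgCl = 1:1): theoretical n(AgCl) = 3.7199 mol, so theoretical mass = 3.7199 × 143.32 = 533.13 g.
At 69.80% yield, actual mass of AgCl = 533.13 × 0.6980 = 372.13 g.

372.1 g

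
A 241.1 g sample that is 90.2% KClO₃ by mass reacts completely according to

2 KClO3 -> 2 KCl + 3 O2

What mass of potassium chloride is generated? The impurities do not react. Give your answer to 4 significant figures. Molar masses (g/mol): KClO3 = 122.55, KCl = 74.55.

Mass of pure KClO3 = 241.1 g × 0.902 = 217.47 g.
n(KClO3) = 217.47 g / 122.55 g/mol = 1.7746 mol.
From the equation the KClO3:KCl mole ratio is 2:2, so n(KCl) = 1.7746 × 2/2 = 1.7746 mol.
Mass of KCl = 1.7746 mol × 74.55 g/mol = 132.29 g.

132.3 g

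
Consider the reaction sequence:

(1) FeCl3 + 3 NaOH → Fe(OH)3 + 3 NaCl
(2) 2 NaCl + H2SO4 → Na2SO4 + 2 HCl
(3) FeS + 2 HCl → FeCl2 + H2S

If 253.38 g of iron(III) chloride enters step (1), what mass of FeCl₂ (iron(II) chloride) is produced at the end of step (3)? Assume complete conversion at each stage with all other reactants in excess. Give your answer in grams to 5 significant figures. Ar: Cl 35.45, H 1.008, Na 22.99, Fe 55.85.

M(FeCl3) = 55.85 + 3(35.45) = 162.20 g/mol.
M(FeCl2) = 55.85 + 2(35.45) = 126.75 g/mol.
n(FeCl3) = 253.38 / 162.20 = 1.56215 mol.
Reaction (1): FeCl3→NaCl ratio 1:3 ⇒ n(NaCl) = 4.68644 mol.
Reaction (2): NaCl→HCl ratio 2:2 ⇒ n(HCl) = 4.68644 mol.
Reaction (3): HCl→FeCl2 ratio 2:1 ⇒ n(FeCl2) = 2.34322 mol.
Mass of FeCl2 = 2.34322 × 126.75 = 297.003 g.

297.00 g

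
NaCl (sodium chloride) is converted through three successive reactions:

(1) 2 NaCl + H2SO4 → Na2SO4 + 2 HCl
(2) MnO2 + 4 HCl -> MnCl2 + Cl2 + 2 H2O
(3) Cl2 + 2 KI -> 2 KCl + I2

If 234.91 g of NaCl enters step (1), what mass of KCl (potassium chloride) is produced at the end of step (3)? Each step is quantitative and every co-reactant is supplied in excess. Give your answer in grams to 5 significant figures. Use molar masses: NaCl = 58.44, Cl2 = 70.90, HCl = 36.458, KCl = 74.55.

149.83 g

n(NaCl) = 234.91 / 58.44 = 4.01968 mol.
Reaction (1): NaCl→HCl ratio 2:2 ⇒ n(HCl) = 4.01968 mol.
Reaction (2): HCl→Cl2 ratio 4:1 ⇒ n(Cl2) = 1.00492 mol.
Reaction (3): Cl2→KCl ratio 1:2 ⇒ n(KCl) = 2.00984 mol.
Mass of KCl = 2.00984 × 74.55 = 149.834 g.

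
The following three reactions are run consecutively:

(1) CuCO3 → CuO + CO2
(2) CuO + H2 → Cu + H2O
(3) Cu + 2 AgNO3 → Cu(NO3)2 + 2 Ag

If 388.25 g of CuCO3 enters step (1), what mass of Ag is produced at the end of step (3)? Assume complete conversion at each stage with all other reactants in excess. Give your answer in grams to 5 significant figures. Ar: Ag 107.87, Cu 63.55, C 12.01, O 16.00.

M(CuCO3) = 63.55 + 12.01 + 3(16.00) = 123.56 g/mol.
M(Ag) = 107.87 g/mol.
n(CuCO3) = 388.25 / 123.56 = 3.14220 mol.
Reaction (1): CuCO3→CuO ratio 1:1 ⇒ n(CuO) = 3.14220 mol.
Reaction (2): CuO→Cu ratio 1:1 ⇒ n(Cu) = 3.14220 mol.
Reaction (3): Cu→Ag ratio 1:2 ⇒ n(Ag) = 6.28440 mol.
Mass of Ag = 6.28440 × 107.87 = 677.898 g.

677.90 g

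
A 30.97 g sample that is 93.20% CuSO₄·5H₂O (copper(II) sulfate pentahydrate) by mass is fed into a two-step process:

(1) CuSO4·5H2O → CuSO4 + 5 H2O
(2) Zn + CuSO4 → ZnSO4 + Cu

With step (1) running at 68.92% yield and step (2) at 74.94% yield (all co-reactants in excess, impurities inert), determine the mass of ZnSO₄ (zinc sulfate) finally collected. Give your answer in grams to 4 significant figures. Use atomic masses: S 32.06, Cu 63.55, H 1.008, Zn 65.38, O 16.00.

Pure CuSO4·5H2O = 30.97 × 0.9320 = 28.864 g.
M(CuSO4·5H2O) = 63.55 + 32.06 + 9(16.00) + 10(1.008) = 249.69 g/mol.
M(ZnSO4) = 65.38 + 32.06 + 4(16.00) = 161.44 g/mol.
n(CuSO4·5H2O) = 28.864 / 249.69 = 0.11560 mol.
Step 1 (CuSO4·5H2O:CuSO4 = 1:1): theoretical n(CuSO4) = 0.11560 mol; at 68.92% yield, n(CuSO4) = 0.079671 mol.
Step 2 (CuSO4:ZnSO4 = 1:1): theoretical n(ZnSO4) = 0.079671 mol, so theoretical mass = 0.079671 × 161.44 = 12.862 g.
At 74.94% yield, actual mass of ZnSO4 = 12.862 × 0.7494 = 9.6389 g.

9.639 g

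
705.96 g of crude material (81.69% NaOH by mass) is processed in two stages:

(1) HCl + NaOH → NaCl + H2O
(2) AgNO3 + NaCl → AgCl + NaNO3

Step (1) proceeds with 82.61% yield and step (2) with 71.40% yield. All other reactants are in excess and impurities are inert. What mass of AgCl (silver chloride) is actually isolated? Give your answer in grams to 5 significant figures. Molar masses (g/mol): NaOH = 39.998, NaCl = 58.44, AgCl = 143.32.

Pure NaOH = 705.96 × 0.8169 = 576.699 g.
n(NaOH) = 576.699 / 39.998 = 14.4182 mol.
Step 1 (NaOH:NaCl = 1:1): theoretical n(NaCl) = 14.4182 mol; at 82.61% yield, n(NaCl) = 11.9109 mol.
Step 2 (NaCl:AgCl = 1:1): theoretical n(AgCl) = 11.9109 mol, so theoretical mass = 11.9109 × 143.32 = 1707.07 g.
At 71.40% yield, actual mass of AgCl = 1707.07 × 0.7140 = 1218.84 g.

1218.8 g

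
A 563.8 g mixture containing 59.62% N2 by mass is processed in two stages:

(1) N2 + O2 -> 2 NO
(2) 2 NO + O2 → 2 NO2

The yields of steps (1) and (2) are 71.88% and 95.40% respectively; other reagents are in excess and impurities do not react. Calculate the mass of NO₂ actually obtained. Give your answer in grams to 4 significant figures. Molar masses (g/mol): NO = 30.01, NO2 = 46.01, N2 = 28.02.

Pure N2 = 563.8 × 0.5962 = 336.14 g.
n(N2) = 336.14 / 28.02 = 11.996 mol.
Step 1 (N2:NO = 1:2): theoretical n(NO) = 23.993 mol; at 71.88% yield, n(NO) = 17.246 mol.
Step 2 (NO:NO2 = 2:2): theoretical n(NO2) = 17.246 mol, so theoretical mass = 17.246 × 46.01 = 793.49 g.
At 95.40% yield, actual mass of NO2 = 793.49 × 0.9540 = 756.99 g.

757.0 g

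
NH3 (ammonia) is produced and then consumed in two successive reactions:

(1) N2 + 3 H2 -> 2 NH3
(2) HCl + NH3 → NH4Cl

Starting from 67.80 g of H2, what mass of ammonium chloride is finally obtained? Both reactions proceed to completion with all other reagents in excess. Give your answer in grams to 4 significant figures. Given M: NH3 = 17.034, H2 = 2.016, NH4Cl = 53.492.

1199 g

n(H2) = 67.800 / 2.016 = 33.631 mol.
Step 1 gives a 3:2 ratio of H2 to NH3, so n(NH3) = 22.421 mol.
In step 2 the NH3:NH4Cl ratio is 1:1, so n(NH4Cl) = 22.421 mol.
Mass of NH4Cl = 22.421 × 53.492 = 1199.3 g.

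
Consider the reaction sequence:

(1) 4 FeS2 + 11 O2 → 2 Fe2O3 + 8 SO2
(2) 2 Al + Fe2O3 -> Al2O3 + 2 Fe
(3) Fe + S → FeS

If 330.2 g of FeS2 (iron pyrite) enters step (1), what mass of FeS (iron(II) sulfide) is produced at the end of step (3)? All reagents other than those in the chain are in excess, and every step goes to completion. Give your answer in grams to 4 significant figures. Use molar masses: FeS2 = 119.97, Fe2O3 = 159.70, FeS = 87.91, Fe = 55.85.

n(FeS2) = 330.2 / 119.97 = 2.7524 mol.
Reaction (1): FeS2→Fe2O3 ratio 4:2 ⇒ n(Fe2O3) = 1.3762 mol.
Reaction (2): Fe2O3→Fe ratio 1:2 ⇒ n(Fe) = 2.7524 mol.
Reaction (3): Fe→FeS ratio 1:1 ⇒ n(FeS) = 2.7524 mol.
Mass of FeS = 2.7524 × 87.91 = 241.96 g.

242.0 g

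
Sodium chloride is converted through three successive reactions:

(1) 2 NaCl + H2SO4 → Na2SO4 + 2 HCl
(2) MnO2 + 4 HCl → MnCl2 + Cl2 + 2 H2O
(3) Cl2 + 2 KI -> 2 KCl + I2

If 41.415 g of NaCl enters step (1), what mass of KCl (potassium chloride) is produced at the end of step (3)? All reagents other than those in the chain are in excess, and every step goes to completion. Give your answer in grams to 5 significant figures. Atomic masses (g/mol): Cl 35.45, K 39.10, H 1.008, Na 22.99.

M(NaCl) = 22.99 + 35.45 = 58.44 g/mol.
M(KCl) = 39.10 + 35.45 = 74.55 g/mol.
n(NaCl) = 41.415 / 58.44 = 0.708676 mol.
Reaction (1): NaCl→HCl ratio 2:2 ⇒ n(HCl) = 0.708676 mol.
Reaction (2): HCl→Cl2 ratio 4:1 ⇒ n(Cl2) = 0.177169 mol.
Reaction (3): Cl2→KCl ratio 1:2 ⇒ n(KCl) = 0.354338 mol.
Mass of KCl = 0.354338 × 74.55 = 26.4159 g.

26.416 g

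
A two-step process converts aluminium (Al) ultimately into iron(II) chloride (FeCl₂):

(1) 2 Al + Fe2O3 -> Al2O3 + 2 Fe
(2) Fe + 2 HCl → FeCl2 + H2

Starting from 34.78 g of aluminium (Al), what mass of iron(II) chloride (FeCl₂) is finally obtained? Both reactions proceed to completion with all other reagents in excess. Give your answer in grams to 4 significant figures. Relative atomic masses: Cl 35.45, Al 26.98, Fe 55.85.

163.4 g

M(Al) = 26.98 g/mol.
M(FeCl2) = 55.85 + 2(35.45) = 126.75 g/mol.
n(Al) = 34.780 / 26.98 = 1.2891 mol.
Step 1 gives a 2:2 ratio of Al to Fe, so n(Fe) = 1.2891 mol.
In step 2 the Fe:FeCl2 ratio is 1:1, so n(FeCl2) = 1.2891 mol.
Mass of FeCl2 = 1.2891 × 126.75 = 163.39 g.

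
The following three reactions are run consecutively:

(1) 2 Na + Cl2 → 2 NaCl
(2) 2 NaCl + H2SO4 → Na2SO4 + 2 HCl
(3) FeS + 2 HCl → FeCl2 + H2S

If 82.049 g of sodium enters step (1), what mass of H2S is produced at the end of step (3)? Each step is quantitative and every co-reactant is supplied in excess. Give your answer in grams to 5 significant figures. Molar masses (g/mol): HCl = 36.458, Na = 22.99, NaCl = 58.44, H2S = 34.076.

60.807 g

n(Na) = 82.049 / 22.99 = 3.56890 mol.
Reaction (1): Na→NaCl ratio 2:2 ⇒ n(NaCl) = 3.56890 mol.
Reaction (2): NaCl→HCl ratio 2:2 ⇒ n(HCl) = 3.56890 mol.
Reaction (3): HCl→H2S ratio 2:1 ⇒ n(H2S) = 1.78445 mol.
Mass of H2S = 1.78445 × 34.076 = 60.8069 g.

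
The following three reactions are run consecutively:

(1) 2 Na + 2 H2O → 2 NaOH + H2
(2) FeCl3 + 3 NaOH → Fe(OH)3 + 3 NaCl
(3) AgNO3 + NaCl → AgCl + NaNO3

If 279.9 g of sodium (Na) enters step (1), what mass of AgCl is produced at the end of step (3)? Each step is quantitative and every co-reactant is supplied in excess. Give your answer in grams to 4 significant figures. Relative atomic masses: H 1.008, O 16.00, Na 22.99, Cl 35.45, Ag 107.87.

M(Na) = 22.99 g/mol.
M(AgCl) = 107.87 + 35.45 = 143.32 g/mol.
n(Na) = 279.9 / 22.99 = 12.175 mol.
Reaction (1): Na→NaOH ratio 2:2 ⇒ n(NaOH) = 12.175 mol.
Reaction (2): NaOH→NaCl ratio 3:3 ⇒ n(NaCl) = 12.175 mol.
Reaction (3): NaCl→AgCl ratio 1:1 ⇒ n(AgCl) = 12.175 mol.
Mass of AgCl = 12.175 × 143.32 = 1744.9 g.

1745 g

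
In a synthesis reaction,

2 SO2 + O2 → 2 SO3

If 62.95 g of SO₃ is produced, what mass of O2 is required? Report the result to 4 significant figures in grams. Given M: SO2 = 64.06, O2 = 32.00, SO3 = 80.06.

n(SO3) = 62.950 g / 80.06 g/mol = 0.78629 mol.
From the equation the SO3:O2 mole ratio is 2:1, so n(O2) = 0.78629 × 1/2 = 0.39314 mol.
Mass of O2 = 0.39314 mol × 32.00 g/mol = 12.581 g.

12.58 g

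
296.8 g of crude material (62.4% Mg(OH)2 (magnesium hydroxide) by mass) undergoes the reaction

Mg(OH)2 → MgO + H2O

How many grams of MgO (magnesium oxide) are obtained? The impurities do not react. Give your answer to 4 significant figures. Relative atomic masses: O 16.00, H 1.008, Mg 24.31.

128.0 g

Mass of pure Mg(OH)2 = 296.8 g × 0.624 = 185.20 g.
M(Mg(OH)2) = 24.31 + 2(16.00) + 2(1.008) = 58.326 g/mol.
M(MgO) = 24.31 + 16.00 = 40.31 g/mol.
n(Mg(OH)2) = 185.20 g / 58.326 g/mol = 3.1753 mol.
From the equation the Mg(OH)2:MgO mole ratio is 1:1, so n(MgO) = 3.1753 × 1/1 = 3.1753 mol.
Mass of MgO = 3.1753 mol × 40.31 g/mol = 128.00 g.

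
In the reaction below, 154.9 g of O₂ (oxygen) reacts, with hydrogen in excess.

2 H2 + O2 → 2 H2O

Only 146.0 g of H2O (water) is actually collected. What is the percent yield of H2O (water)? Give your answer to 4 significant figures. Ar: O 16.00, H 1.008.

83.71 %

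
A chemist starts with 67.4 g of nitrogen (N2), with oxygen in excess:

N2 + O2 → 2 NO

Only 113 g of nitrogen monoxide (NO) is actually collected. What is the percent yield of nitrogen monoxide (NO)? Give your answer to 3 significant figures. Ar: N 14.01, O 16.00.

M(N2) = 2(14.01) = 28.02 g/mol.
M(NO) = 14.01 + 16.00 = 30.01 g/mol.
n(N2) = 67.40 g / 28.02 g/mol = 2.405 mol.
From the equation the N2:NO mole ratio is 1:2, so n(NO) = 2.405 × 2/1 = 4.811 mol.
Mass of NO = 4.811 mol × 30.01 g/mol = 144.4 g.
This is the theoretical yield. Percent yield = 113 g / 144.4 g × 100% = 78.27%.

78.3 %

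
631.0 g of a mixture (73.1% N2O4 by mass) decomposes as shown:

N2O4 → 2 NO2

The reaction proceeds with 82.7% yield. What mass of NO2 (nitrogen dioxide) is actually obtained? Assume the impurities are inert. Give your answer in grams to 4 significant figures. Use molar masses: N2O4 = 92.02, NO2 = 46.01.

Pure N2O4 available = 631.0 g × 0.731 = 461.26 g.
n(N2O4) = 461.26 g / 92.02 g/mol = 5.0126 mol.
From the equation the N2O4:NO2 mole ratio is 1:2, so n(NO2) = 5.0126 × 2/1 = 10.025 mol.
Mass of NO2 = 10.025 mol × 46.01 g/mol = 461.26 g.
Actual mass collected = 461.26 g × 0.827 = 381.46 g.

381.5 g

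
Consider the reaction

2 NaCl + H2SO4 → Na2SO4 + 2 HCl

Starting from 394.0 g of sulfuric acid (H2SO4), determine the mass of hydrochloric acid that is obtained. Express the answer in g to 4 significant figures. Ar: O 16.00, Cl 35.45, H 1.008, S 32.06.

292.9 g

M(H2SO4) = 2(1.008) + 32.06 + 4(16.00) = 98.076 g/mol.
M(HCl) = 1.008 + 35.45 = 36.458 g/mol.
n(H2SO4) = 394.00 g / 98.076 g/mol = 4.0173 mol.
From the equation the H2SO4:HCl mole ratio is 1:2, so n(HCl) = 4.0173 × 2/1 = 8.0346 mol.
Mass of HCl = 8.0346 mol × 36.458 g/mol = 292.92 g.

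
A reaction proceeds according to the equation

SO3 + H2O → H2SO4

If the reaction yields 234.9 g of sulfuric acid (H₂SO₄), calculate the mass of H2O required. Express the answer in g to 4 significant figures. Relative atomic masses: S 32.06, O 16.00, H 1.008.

M(H2SO4) = 2(1.008) + 32.06 + 4(16.00) = 98.076 g/mol.
M(H2O) = 2(1.008) + 16.00 = 18.016 g/mol.
n(H2SO4) = 234.90 g / 98.076 g/mol = 2.3951 mol.
From the equation the H2SO4:H2O mole ratio is 1:1, so n(H2O) = 2.3951 × 1/1 = 2.3951 mol.
Mass of H2O = 2.3951 mol × 18.016 g/mol = 43.150 g.

43.15 g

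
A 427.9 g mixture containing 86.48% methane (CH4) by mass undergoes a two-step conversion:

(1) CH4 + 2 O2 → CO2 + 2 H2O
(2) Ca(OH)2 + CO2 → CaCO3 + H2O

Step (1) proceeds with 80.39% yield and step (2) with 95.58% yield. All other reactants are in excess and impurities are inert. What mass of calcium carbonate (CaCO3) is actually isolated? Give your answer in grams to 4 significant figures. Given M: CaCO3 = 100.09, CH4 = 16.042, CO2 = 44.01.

Pure CH4 = 427.9 × 0.8648 = 370.05 g.
n(CH4) = 370.05 / 16.042 = 23.067 mol.
Step 1 (CH4:CO2 = 1:1): theoretical n(CO2) = 23.067 mol; at 80.39% yield, n(CO2) = 18.544 mol.
Step 2 (CO2:CaCO3 = 1:1): theoretical n(CaCO3) = 18.544 mol, so theoretical mass = 18.544 × 100.09 = 1856.1 g.
At 95.58% yield, actual mass of CaCO3 = 1856.1 × 0.9558 = 1774.0 g.

1774 g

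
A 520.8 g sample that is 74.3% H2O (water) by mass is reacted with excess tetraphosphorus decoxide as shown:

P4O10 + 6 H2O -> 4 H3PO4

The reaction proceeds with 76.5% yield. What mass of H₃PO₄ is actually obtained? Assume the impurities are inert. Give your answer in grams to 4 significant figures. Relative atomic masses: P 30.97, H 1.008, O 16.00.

1073 g

Pure H2O available = 520.8 g × 0.743 = 386.95 g.
M(H2O) = 2(1.008) + 16.00 = 18.016 g/mol.
M(H3PO4) = 3(1.008) + 30.97 + 4(16.00) = 97.994 g/mol.
n(H2O) = 386.95 g / 18.016 g/mol = 21.478 mol.
From the equation the H2O:H3PO4 mole ratio is 6:4, so n(H3PO4) = 21.478 × 4/6 = 14.319 mol.
Mass of H3PO4 = 14.319 mol × 97.994 g/mol = 1403.2 g.
Actual mass collected = 1403.2 g × 0.765 = 1073.4 g.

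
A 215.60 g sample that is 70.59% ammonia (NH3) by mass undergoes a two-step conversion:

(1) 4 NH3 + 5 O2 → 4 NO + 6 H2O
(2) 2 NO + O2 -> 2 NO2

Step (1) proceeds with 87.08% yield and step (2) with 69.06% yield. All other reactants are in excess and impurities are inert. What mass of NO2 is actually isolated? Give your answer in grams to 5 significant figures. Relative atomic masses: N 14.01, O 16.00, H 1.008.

Pure NH3 = 215.60 × 0.7059 = 152.192 g.
M(NH3) = 14.01 + 3(1.008) = 17.034 g/mol.
M(NO2) = 14.01 + 2(16.00) = 46.01 g/mol.
n(NH3) = 152.192 / 17.034 = 8.93460 mol.
Step 1 (NH3:NO = 4:4): theoretical n(NO) = 8.93460 mol; at 87.08% yield, n(NO) = 7.78025 mol.
Step 2 (NO:NO2 = 2:2): theoretical n(NO2) = 7.78025 mol, so theoretical mass = 7.78025 × 46.01 = 357.969 g.
At 69.06% yield, actual mass of NO2 = 357.969 × 0.6906 = 247.214 g.

247.21 g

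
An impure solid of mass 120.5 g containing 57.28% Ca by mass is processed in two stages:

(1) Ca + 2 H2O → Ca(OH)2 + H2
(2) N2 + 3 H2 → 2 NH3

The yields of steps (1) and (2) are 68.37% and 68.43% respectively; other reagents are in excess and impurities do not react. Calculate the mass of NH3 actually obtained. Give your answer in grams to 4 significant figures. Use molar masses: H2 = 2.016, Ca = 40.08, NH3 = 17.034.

9.150 g

Pure Ca = 120.5 × 0.5728 = 69.022 g.
n(Ca) = 69.022 / 40.08 = 1.7221 mol.
Step 1 (Ca:H2 = 1:1): theoretical n(H2) = 1.7221 mol; at 68.37% yield, n(H2) = 1.1774 mol.
Step 2 (H2:NH3 = 3:2): theoretical n(NH3) = 0.78494 mol, so theoretical mass = 0.78494 × 17.034 = 13.371 g.
At 68.43% yield, actual mass of NH3 = 13.371 × 0.6843 = 9.1496 g.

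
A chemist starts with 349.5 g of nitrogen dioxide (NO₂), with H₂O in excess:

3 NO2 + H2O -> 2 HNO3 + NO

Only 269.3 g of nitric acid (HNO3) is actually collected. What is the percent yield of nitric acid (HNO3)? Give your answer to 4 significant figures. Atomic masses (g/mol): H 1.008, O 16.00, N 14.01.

84.39 %

M(NO2) = 14.01 + 2(16.00) = 46.01 g/mol.
M(HNO3) = 1.008 + 14.01 + 3(16.00) = 63.018 g/mol.
n(NO2) = 349.50 g / 46.01 g/mol = 7.5962 mol.
From the equation the NO2:HNO3 mole ratio is 3:2, so n(HNO3) = 7.5962 × 2/3 = 5.0641 mol.
Mass of HNO3 = 5.0641 mol × 63.018 g/mol = 319.13 g.
This is the theoretical yield. Percent yield = 269.3 g / 319.13 g × 100% = 84.386%.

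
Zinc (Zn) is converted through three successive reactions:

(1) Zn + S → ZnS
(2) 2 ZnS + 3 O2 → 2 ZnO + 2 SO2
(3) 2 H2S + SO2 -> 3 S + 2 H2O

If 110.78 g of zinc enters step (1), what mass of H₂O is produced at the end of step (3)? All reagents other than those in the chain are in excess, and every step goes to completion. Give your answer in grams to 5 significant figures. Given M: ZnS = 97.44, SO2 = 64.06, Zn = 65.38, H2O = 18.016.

n(Zn) = 110.78 / 65.38 = 1.69440 mol.
Reaction (1): Zn→ZnS ratio 1:1 ⇒ n(ZnS) = 1.69440 mol.
Reaction (2): ZnS→SO2 ratio 2:2 ⇒ n(SO2) = 1.69440 mol.
Reaction (3): SO2→H2O ratio 1:2 ⇒ n(H2O) = 3.38880 mol.
Mass of H2O = 3.38880 × 18.016 = 61.0527 g.

61.053 g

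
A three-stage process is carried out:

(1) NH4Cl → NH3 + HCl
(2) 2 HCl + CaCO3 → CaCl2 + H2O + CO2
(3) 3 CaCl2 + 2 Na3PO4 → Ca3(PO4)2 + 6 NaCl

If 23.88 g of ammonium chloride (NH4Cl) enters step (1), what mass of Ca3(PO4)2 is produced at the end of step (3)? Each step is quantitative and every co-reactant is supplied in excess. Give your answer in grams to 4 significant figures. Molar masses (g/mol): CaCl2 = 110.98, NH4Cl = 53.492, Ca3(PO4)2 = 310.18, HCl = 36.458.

n(NH4Cl) = 23.88 / 53.492 = 0.44642 mol.
Reaction (1): NH4Cl→HCl ratio 1:1 ⇒ n(HCl) = 0.44642 mol.
Reaction (2): HCl→CaCl2 ratio 2:1 ⇒ n(CaCl2) = 0.22321 mol.
Reaction (3): CaCl2→Ca3(PO4)2 ratio 3:1 ⇒ n(Ca3(PO4)2) = 0.074404 mol.
Mass of Ca3(PO4)2 = 0.074404 × 310.18 = 23.079 g.

23.08 g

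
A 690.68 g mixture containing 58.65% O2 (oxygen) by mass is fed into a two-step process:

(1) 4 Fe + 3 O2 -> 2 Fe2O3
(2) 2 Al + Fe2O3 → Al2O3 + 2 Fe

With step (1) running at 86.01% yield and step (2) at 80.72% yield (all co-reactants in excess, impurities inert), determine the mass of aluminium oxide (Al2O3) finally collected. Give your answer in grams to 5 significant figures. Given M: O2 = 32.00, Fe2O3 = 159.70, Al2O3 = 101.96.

Pure O2 = 690.68 × 0.5865 = 405.084 g.
n(O2) = 405.084 / 32.00 = 12.6589 mol.
Step 1 (O2:Fe2O3 = 3:2): theoretical n(Fe2O3) = 8.43925 mol; at 86.01% yield, n(Fe2O3) = 7.25860 mol.
Step 2 (Fe2O3:Al2O3 = 1:1): theoretical n(Al2O3) = 7.25860 mol, so theoretical mass = 7.25860 × 101.96 = 740.086 g.
At 80.72% yield, actual mass of Al2O3 = 740.086 × 0.8072 = 597.398 g.

597.40 g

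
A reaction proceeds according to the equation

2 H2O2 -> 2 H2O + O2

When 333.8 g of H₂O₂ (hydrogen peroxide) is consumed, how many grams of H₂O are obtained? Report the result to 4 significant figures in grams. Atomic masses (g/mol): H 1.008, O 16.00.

176.8 g

M(H2O2) = 2(1.008) + 2(16.00) = 34.016 g/mol.
M(H2O) = 2(1.008) + 16.00 = 18.016 g/mol.
n(H2O2) = 333.80 g / 34.016 g/mol = 9.8130 mol.
From the equation the H2O2:H2O mole ratio is 2:2, so n(H2O) = 9.8130 × 2/2 = 9.8130 mol.
Mass of H2O = 9.8130 mol × 18.016 g/mol = 176.79 g.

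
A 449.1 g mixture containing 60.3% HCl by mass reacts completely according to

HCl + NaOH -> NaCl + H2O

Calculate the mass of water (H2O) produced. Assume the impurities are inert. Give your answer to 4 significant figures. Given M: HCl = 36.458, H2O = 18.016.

Mass of pure HCl = 449.1 g × 0.603 = 270.81 g.
n(HCl) = 270.81 g / 36.458 g/mol = 7.4279 mol.
From the equation the HCl:H2O mole ratio is 1:1, so n(H2O) = 7.4279 × 1/1 = 7.4279 mol.
Mass of H2O = 7.4279 mol × 18.016 g/mol = 133.82 g.

133.8 g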